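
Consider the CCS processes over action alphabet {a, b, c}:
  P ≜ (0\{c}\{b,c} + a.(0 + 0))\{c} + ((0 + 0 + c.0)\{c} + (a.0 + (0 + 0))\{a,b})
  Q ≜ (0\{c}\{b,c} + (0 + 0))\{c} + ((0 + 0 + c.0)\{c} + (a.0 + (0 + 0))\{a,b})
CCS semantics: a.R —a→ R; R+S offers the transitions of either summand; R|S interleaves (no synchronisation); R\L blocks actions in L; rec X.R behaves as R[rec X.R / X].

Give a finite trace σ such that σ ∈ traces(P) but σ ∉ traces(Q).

LTS(P): 2 reachable states
  m0 = (0\{c}\{b,c} + a.(0 + 0))\{c} + ((0 + 0 + c.0)\{c} + (a.0 + (0 + 0))\{a,b}) | =a=> m1
  m1 = (0 + 0)\{c} | ∅
LTS(Q): 1 reachable states
  n0 = (0\{c}\{b,c} + (0 + 0))\{c} + ((0 + 0 + c.0)\{c} + (a.0 + (0 + 0))\{a,b}) | ∅
Run σ = ⟨a⟩ on P: start {m0}
  step 1 (a): {m1}
  P completes σ.
Run σ = ⟨a⟩ on Q: start {n0}
  step 1 (a): no successor for Q

a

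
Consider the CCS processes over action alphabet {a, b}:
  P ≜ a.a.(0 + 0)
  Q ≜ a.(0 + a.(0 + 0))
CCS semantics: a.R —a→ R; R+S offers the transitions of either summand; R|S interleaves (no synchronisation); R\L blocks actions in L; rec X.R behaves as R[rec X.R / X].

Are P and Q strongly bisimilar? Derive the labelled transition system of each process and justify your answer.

Reachable graph of P (3 states):
  u0 = a.a.(0 + 0) :: -a-> u1
  u1 = a.(0 + 0) :: -a-> u2
  u2 = 0 + 0 :: ∅
Reachable graph of Q (3 states):
  v0 = a.(0 + a.(0 + 0)) :: -a-> v1
  v1 = 0 + a.(0 + 0) :: -a-> v2
  v2 = 0 + 0 :: ∅
Coarsest stable partition (strong bisimilarity classes):
  B0 = {u0, v0}
  B1 = {u1, v1}
  B2 = {u2, v2}
u0 ∈ B0, v0 ∈ B0 → same block

P ~ Q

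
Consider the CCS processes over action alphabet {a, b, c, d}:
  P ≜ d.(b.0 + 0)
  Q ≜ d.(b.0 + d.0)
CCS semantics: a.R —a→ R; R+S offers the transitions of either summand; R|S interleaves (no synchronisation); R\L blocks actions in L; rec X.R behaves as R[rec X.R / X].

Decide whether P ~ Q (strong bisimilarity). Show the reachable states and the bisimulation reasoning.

Reachable graph of P (3 states):
  m0 = d.(b.0 + 0) → ··d··> m1
  m1 = b.0 + 0 → ··b··> m2
  m2 = 0 → ∅
Reachable graph of Q (3 states):
  n0 = d.(b.0 + d.0) → ··d··> n1
  n1 = b.0 + d.0 → ··b··> n2, ··d··> n2
  n2 = 0 → ∅
Partition-refinement fixed point:
  B0 = {m0}
  B1 = {m1}
  B2 = {m2, n2}
  B3 = {n0}
  B4 = {n1}
m0 ∈ B0, n0 ∈ B3 → different blocks

NO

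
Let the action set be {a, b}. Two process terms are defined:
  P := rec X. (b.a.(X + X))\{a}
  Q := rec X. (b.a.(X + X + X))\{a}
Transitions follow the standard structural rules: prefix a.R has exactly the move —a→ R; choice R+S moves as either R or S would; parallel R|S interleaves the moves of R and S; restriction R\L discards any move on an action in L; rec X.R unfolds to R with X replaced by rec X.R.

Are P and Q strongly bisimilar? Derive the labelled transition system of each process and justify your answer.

Reachable graph of P (2 states):
  p0 = rec X. (b.a.(X + X))\{a} → =b=> p1
  p1 = (a.((rec X. (b.a.(X + X))\{a}) + (rec X. (b.a.(X + X))\{a})))\{a} → deadlocked
Reachable graph of Q (2 states):
  q0 = rec X. (b.a.(X + X + X))\{a} → =b=> q1
  q1 = (a.((rec X. (b.a.(X + X + X))\{a}) + (rec X. (b.a.(X + X + X))\{a}) + (rec X. (b.a.(X + X + X))\{a})))\{a} → deadlocked
Coarsest stable partition (strong bisimilarity classes):
  B0 = {p0, q0}
  B1 = {p1, q1}
p0 ∈ B0, q0 ∈ B0 → same block

bisimilar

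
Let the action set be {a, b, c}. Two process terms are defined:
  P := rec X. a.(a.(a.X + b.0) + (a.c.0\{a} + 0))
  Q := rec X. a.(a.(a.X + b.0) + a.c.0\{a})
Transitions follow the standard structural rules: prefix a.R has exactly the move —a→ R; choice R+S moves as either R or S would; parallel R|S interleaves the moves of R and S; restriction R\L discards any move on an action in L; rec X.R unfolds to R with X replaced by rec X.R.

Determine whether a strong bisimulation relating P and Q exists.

bisimilar

Reachable graph of P (6 states):
  u0 = rec X. a.(a.(a.X + b.0) + (a.c.0\{a} + 0)) | =a=> u1
  u1 = a.(a.(rec X. a.(a.(a.X + b.0) + (a.c.0\{a} + 0))) + b.0) + (a.c.0\{a} + 0) | =a=> u2, =a=> u3
  u2 = a.(rec X. a.(a.(a.X + b.0) + (a.c.0\{a} + 0))) + b.0 | =a=> u0, =b=> u4
  u3 = c.0\{a} | =c=> u5
  u4 = 0 | stopped
  u5 = 0\{a} | stopped
Reachable graph of Q (6 states):
  v0 = rec X. a.(a.(a.X + b.0) + a.c.0\{a}) | =a=> v1
  v1 = a.(a.(rec X. a.(a.(a.X + b.0) + a.c.0\{a})) + b.0) + a.c.0\{a} | =a=> v2, =a=> v3
  v2 = a.(rec X. a.(a.(a.X + b.0) + a.c.0\{a})) + b.0 | =a=> v0, =b=> v4
  v3 = c.0\{a} | =c=> v5
  v4 = 0 | stopped
  v5 = 0\{a} | stopped
Bisimilarity quotient blocks:
  B0 = {u0, v0}
  B1 = {u1, v1}
  B2 = {u2, v2}
  B3 = {u4, u5, v4, v5}
  B4 = {u3, v3}
u0 ∈ B0, v0 ∈ B0 → same block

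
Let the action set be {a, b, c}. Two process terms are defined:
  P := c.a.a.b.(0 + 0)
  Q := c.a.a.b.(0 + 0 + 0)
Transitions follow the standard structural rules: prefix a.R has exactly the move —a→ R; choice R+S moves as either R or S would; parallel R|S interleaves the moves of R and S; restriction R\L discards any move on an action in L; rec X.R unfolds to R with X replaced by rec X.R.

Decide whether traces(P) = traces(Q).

trace-equivalent

LTS(P): 5 reachable states
  p0 = c.a.a.b.(0 + 0) | =c=> p1
  p1 = a.a.b.(0 + 0) | =a=> p2
  p2 = a.b.(0 + 0) | =a=> p3
  p3 = b.(0 + 0) | =b=> p4
  p4 = 0 + 0 | ·
LTS(Q): 5 reachable states
  q0 = c.a.a.b.(0 + 0 + 0) | =c=> q1
  q1 = a.a.b.(0 + 0 + 0) | =a=> q2
  q2 = a.b.(0 + 0 + 0) | =a=> q3
  q3 = b.(0 + 0 + 0) | =b=> q4
  q4 = 0 + 0 + 0 | ·
Coarsest stable partition (strong bisimilarity classes):
  B0 = {p0, q0}
  B1 = {p1, q1}
  B2 = {p2, q2}
  B3 = {p3, q3}
  B4 = {p4, q4}
p0 ∈ B0, q0 ∈ B0 → same block
Bisimilar ⇒ trace-equivalent.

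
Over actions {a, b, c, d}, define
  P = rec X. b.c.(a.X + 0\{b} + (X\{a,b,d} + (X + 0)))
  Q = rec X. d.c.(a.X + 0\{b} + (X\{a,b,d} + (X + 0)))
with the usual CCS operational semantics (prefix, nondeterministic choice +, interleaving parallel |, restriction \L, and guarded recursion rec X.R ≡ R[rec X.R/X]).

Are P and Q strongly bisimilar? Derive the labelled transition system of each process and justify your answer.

P ≁ Q

Reachable graph of P (3 states):
  p0 = rec X. b.c.(a.X + 0\{b} + (X\{a,b,d} + (X + 0))) has moves -b-> p1
  p1 = c.(a.(rec X. b.c.(a.X + 0\{b} + (X\{a,b,d} + (X + 0)))) + 0\{b} + ((rec X. b.c.(a.X + 0\{b} + (X\{a,b,d} + (X + 0))))\{a,b,d} + ((rec X. b.c.(a.X + 0\{b} + (X\{a,b,d} + (X + 0)))) + 0))) has moves -c-> p2
  p2 = a.(rec X. b.c.(a.X + 0\{b} + (X\{a,b,d} + (X + 0)))) + 0\{b} + ((rec X. b.c.(a.X + 0\{b} + (X\{a,b,d} + (X + 0))))\{a,b,d} + ((rec X. b.c.(a.X + 0\{b} + (X\{a,b,d} + (X + 0)))) + 0)) has moves -a-> p0, -b-> p1
Reachable graph of Q (3 states):
  q0 = rec X. d.c.(a.X + 0\{b} + (X\{a,b,d} + (X + 0))) has moves -d-> q1
  q1 = c.(a.(rec X. d.c.(a.X + 0\{b} + (X\{a,b,d} + (X + 0)))) + 0\{b} + ((rec X. d.c.(a.X + 0\{b} + (X\{a,b,d} + (X + 0))))\{a,b,d} + ((rec X. d.c.(a.X + 0\{b} + (X\{a,b,d} + (X + 0)))) + 0))) has moves -c-> q2
  q2 = a.(rec X. d.c.(a.X + 0\{b} + (X\{a,b,d} + (X + 0)))) + 0\{b} + ((rec X. d.c.(a.X + 0\{b} + (X\{a,b,d} + (X + 0))))\{a,b,d} + ((rec X. d.c.(a.X + 0\{b} + (X\{a,b,d} + (X + 0)))) + 0)) has moves -a-> q0, -d-> q1
Bisimilarity quotient blocks:
  B0 = {p0}
  B1 = {p1}
  B2 = {p2}
  B3 = {q0}
  B4 = {q1}
  B5 = {q2}
p0 ∈ B0, q0 ∈ B3 → different blocks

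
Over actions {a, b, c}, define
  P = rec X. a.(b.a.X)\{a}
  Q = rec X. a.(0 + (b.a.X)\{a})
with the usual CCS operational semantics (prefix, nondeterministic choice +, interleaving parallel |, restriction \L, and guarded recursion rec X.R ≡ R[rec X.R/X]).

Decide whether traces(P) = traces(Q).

trace-equivalent

Reachable graph of P (3 states):
  m0 = rec X. a.(b.a.X)\{a} | ··a··> m1
  m1 = (b.a.(rec X. a.(b.a.X)\{a}))\{a} | ··b··> m2
  m2 = (a.(rec X. a.(b.a.X)\{a}))\{a} | (no moves)
Reachable graph of Q (3 states):
  n0 = rec X. a.(0 + (b.a.X)\{a}) | ··a··> n1
  n1 = 0 + (b.a.(rec X. a.(0 + (b.a.X)\{a})))\{a} | ··b··> n2
  n2 = (a.(rec X. a.(0 + (b.a.X)\{a})))\{a} | (no moves)
Coarsest stable partition (strong bisimilarity classes):
  B0 = {m0, n0}
  B1 = {m1, n1}
  B2 = {m2, n2}
m0 ∈ B0, n0 ∈ B0 → same block
Bisimilar ⇒ trace-equivalent.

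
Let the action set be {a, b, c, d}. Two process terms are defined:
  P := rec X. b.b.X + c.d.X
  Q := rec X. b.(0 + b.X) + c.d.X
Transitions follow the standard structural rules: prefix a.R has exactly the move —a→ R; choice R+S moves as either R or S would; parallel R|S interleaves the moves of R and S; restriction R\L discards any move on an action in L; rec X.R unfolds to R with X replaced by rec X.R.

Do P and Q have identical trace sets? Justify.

P's transition system — 3 states:
  m0 = rec X. b.b.X + c.d.X → --b--▸ m1, --c--▸ m2
  m1 = b.(rec X. b.b.X + c.d.X) → --b--▸ m0
  m2 = d.(rec X. b.b.X + c.d.X) → --d--▸ m0
Q's transition system — 3 states:
  n0 = rec X. b.(0 + b.X) + c.d.X → --b--▸ n1, --c--▸ n2
  n1 = 0 + b.(rec X. b.(0 + b.X) + c.d.X) → --b--▸ n0
  n2 = d.(rec X. b.(0 + b.X) + c.d.X) → --d--▸ n0
Coarsest stable partition (strong bisimilarity classes):
  B0 = {m0, n0}
  B1 = {m1, n1}
  B2 = {m2, n2}
m0 ∈ B0, n0 ∈ B0 → same block
Bisimilar ⇒ trace-equivalent.

YES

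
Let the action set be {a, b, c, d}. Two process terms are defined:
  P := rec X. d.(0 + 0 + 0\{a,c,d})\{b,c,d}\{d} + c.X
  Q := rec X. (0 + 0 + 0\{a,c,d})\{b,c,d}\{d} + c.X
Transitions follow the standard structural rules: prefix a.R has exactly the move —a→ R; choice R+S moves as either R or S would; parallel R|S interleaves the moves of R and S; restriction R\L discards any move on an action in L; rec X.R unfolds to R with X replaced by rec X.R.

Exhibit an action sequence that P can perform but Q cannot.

Reachable graph of P (2 states):
  u0 = rec X. d.(0 + 0 + 0\{a,c,d})\{b,c,d}\{d} + c.X | --c--▸ u0, --d--▸ u1
  u1 = (0 + 0 + 0\{a,c,d})\{b,c,d}\{d} | (no moves)
Reachable graph of Q (1 states):
  v0 = rec X. (0 + 0 + 0\{a,c,d})\{b,c,d}\{d} + c.X | --c--▸ v0
Trace ⟨d⟩ through P, begin at {u0}:
  step 1 (d): {u1}
  ✓ P
Trace ⟨d⟩ through Q, begin at {v0}:
  step 1 (d): no successor for Q

d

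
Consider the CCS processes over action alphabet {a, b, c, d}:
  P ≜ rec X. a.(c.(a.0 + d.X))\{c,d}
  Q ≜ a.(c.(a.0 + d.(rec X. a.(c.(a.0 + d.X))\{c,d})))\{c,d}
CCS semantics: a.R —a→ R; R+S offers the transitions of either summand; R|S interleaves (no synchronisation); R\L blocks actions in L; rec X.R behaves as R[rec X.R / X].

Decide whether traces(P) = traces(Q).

Reachable graph of P (2 states):
  m0 = rec X. a.(c.(a.0 + d.X))\{c,d} ⊢ =a=> m1
  m1 = (c.(a.0 + d.(rec X. a.(c.(a.0 + d.X))\{c,d})))\{c,d} ⊢ (no moves)
Reachable graph of Q (2 states):
  n0 = a.(c.(a.0 + d.(rec X. a.(c.(a.0 + d.X))\{c,d})))\{c,d} ⊢ =a=> n1
  n1 = (c.(a.0 + d.(rec X. a.(c.(a.0 + d.X))\{c,d})))\{c,d} ⊢ (no moves)
Coarsest stable partition (strong bisimilarity classes):
  B0 = {m0, n0}
  B1 = {m1, n1}
m0 ∈ B0, n0 ∈ B0 → same block
Bisimilar ⇒ trace-equivalent.

YES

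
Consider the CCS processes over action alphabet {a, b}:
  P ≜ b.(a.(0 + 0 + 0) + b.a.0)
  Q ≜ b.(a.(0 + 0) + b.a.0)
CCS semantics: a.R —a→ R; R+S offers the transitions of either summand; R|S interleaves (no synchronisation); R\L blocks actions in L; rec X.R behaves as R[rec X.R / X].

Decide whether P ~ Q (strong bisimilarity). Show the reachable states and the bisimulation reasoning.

LTS(P): 5 reachable states
  m0 = b.(a.(0 + 0 + 0) + b.a.0) has moves =b=> m1
  m1 = a.(0 + 0 + 0) + b.a.0 has moves =a=> m2, =b=> m3
  m2 = 0 + 0 + 0 has moves (no moves)
  m3 = a.0 has moves =a=> m4
  m4 = 0 has moves (no moves)
LTS(Q): 5 reachable states
  n0 = b.(a.(0 + 0) + b.a.0) has moves =b=> n1
  n1 = a.(0 + 0) + b.a.0 has moves =a=> n2, =b=> n3
  n2 = 0 + 0 has moves (no moves)
  n3 = a.0 has moves =a=> n4
  n4 = 0 has moves (no moves)
Bisimilarity quotient blocks:
  B0 = {m0, n0}
  B1 = {m1, n1}
  B2 = {m2, m4, n2, n4}
  B3 = {m3, n3}
m0 ∈ B0, n0 ∈ B0 → same block

bisimilar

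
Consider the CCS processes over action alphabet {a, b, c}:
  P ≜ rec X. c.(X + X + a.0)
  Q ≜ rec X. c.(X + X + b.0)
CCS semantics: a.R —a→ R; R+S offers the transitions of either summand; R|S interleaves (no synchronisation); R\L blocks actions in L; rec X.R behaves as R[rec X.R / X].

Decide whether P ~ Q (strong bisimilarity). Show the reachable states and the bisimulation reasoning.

not bisimilar

Reachable graph of P (3 states):
  s0 = rec X. c.(X + X + a.0) ⊢ --c--▸ s1
  s1 = (rec X. c.(X + X + a.0)) + (rec X. c.(X + X + a.0)) + a.0 ⊢ --a--▸ s2, --c--▸ s1
  s2 = 0 ⊢ stopped
Reachable graph of Q (3 states):
  t0 = rec X. c.(X + X + b.0) ⊢ --c--▸ t1
  t1 = (rec X. c.(X + X + b.0)) + (rec X. c.(X + X + b.0)) + b.0 ⊢ --b--▸ t2, --c--▸ t1
  t2 = 0 ⊢ stopped
Bisimilarity quotient blocks:
  B0 = {s0}
  B1 = {s1}
  B2 = {s2, t2}
  B3 = {t0}
  B4 = {t1}
s0 ∈ B0, t0 ∈ B3 → different blocks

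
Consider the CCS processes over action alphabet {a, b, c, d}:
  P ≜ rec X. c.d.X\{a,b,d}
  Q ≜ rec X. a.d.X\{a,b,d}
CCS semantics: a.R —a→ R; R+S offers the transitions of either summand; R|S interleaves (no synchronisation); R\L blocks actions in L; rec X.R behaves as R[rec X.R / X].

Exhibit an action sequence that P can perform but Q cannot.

c

P's transition system — 4 states:
  m0 = rec X. c.d.X\{a,b,d} ⊢ --c--▸ m1
  m1 = d.(rec X. c.d.X\{a,b,d})\{a,b,d} ⊢ --d--▸ m2
  m2 = (rec X. c.d.X\{a,b,d})\{a,b,d} ⊢ --c--▸ m3
  m3 = (d.(rec X. c.d.X\{a,b,d})\{a,b,d})\{a,b,d} ⊢ (no moves)
Q's transition system — 3 states:
  n0 = rec X. a.d.X\{a,b,d} ⊢ --a--▸ n1
  n1 = d.(rec X. a.d.X\{a,b,d})\{a,b,d} ⊢ --d--▸ n2
  n2 = (rec X. a.d.X\{a,b,d})\{a,b,d} ⊢ (no moves)
Run σ = ⟨c⟩ on P: start {m0}
  [1] c ⇒ {m1}
  ✓ P
Run σ = ⟨c⟩ on Q: start {n0}
  [1] c ⇒ ∅  — Q cannot continue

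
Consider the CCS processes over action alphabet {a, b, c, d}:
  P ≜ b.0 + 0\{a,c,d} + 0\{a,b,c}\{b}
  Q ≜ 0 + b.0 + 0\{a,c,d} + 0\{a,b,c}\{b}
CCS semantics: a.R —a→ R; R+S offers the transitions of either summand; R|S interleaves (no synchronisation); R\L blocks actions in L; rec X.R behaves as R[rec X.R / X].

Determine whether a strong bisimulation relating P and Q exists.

P's transition system — 2 states:
  s0 = b.0 + 0\{a,c,d} + 0\{a,b,c}\{b} ⊢ ··b··> s1
  s1 = 0 ⊢ ·
Q's transition system — 2 states:
  t0 = 0 + b.0 + 0\{a,c,d} + 0\{a,b,c}\{b} ⊢ ··b··> t1
  t1 = 0 ⊢ ·
Bisimilarity quotient blocks:
  B0 = {s0, t0}
  B1 = {s1, t1}
s0 ∈ B0, t0 ∈ B0 → same block

YES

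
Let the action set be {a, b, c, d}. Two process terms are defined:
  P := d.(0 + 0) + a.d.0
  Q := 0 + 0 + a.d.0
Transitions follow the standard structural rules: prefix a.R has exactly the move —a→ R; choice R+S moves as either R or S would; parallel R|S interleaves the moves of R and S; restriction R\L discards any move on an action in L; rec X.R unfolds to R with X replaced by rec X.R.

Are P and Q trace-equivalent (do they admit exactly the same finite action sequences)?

Reachable graph of P (4 states):
  p0 = d.(0 + 0) + a.d.0 has moves -a-> p1, -d-> p2
  p1 = d.0 has moves -d-> p3
  p2 = 0 + 0 has moves stopped
  p3 = 0 has moves stopped
Reachable graph of Q (3 states):
  q0 = 0 + 0 + a.d.0 has moves -a-> q1
  q1 = d.0 has moves -d-> q2
  q2 = 0 has moves stopped
Executing d from P (initial set {p0}):
  after d @ step 1: {p2}
  — P admits the full trace.
Executing d from Q (initial set {q0}):
  after d @ step 1: ∅ (Q stuck)

traces(P) ≠ traces(Q) — witness ⟨d⟩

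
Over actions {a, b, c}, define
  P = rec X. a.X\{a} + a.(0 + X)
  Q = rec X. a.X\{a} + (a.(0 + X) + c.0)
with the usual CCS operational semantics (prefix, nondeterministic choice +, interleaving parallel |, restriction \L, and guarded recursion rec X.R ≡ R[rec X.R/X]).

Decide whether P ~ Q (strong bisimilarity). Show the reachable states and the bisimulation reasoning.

not bisimilar

P's transition system — 3 states:
  m0 = rec X. a.X\{a} + a.(0 + X) ⊢ ··a··> m1, ··a··> m2
  m1 = (rec X. a.X\{a} + a.(0 + X))\{a} ⊢ ·
  m2 = 0 + (rec X. a.X\{a} + a.(0 + X)) ⊢ ··a··> m1, ··a··> m2
Q's transition system — 5 states:
  n0 = rec X. a.X\{a} + (a.(0 + X) + c.0) ⊢ ··a··> n1, ··a··> n2, ··c··> n3
  n1 = (rec X. a.X\{a} + (a.(0 + X) + c.0))\{a} ⊢ ··c··> n4
  n2 = 0 + (rec X. a.X\{a} + (a.(0 + X) + c.0)) ⊢ ··a··> n1, ··a··> n2, ··c··> n3
  n3 = 0 ⊢ ·
  n4 = 0\{a} ⊢ ·
Partition-refinement fixed point:
  B0 = {m0, m2}
  B1 = {m1, n3, n4}
  B2 = {n0, n2}
  B3 = {n1}
m0 ∈ B0, n0 ∈ B2 → different blocks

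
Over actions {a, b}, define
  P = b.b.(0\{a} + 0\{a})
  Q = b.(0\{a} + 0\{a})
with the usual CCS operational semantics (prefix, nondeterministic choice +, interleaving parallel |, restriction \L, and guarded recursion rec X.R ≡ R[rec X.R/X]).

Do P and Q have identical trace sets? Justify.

traces(P) ≠ traces(Q) — witness ⟨bb⟩

LTS(P): 3 reachable states
  p0 = b.b.(0\{a} + 0\{a}) has moves =b=> p1
  p1 = b.(0\{a} + 0\{a}) has moves =b=> p2
  p2 = 0\{a} + 0\{a} has moves ·
LTS(Q): 2 reachable states
  q0 = b.(0\{a} + 0\{a}) has moves =b=> q1
  q1 = 0\{a} + 0\{a} has moves ·
Run σ = ⟨bb⟩ on P: start {p0}
  [1] b ⇒ {p1}
  [2] b ⇒ {p2}
  P completes σ.
Run σ = ⟨bb⟩ on Q: start {q0}
  [1] b ⇒ {q1}
  [2] b ⇒ ∅ (Q stuck)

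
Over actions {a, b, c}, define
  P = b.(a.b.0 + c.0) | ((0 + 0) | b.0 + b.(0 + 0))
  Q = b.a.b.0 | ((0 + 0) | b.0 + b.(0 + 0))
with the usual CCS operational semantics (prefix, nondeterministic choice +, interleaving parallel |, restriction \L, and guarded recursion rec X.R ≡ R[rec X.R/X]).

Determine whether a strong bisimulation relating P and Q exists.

LTS(P): 12 reachable states
  u0 = b.(a.b.0 + c.0) | ((0 + 0) | b.0 + b.(0 + 0)) :: ··b··> u1, ··b··> u2, ··b··> u3
  u1 = (a.b.0 + c.0) | ((0 + 0) | b.0 + b.(0 + 0)) :: ··a··> u4, ··b··> u5, ··b··> u6, ··c··> u7
  u2 = b.(a.b.0 + c.0) | ((0 + 0) | 0) :: ··b··> u5
  u3 = b.(a.b.0 + c.0) | (0 + 0) :: ··b··> u6
  u4 = b.0 | ((0 + 0) | b.0 + b.(0 + 0)) :: ··b··> u7, ··b··> u8, ··b··> u9
  u5 = (a.b.0 + c.0) | ((0 + 0) | 0) :: ··a··> u8, ··c··> u10
  u6 = (a.b.0 + c.0) | (0 + 0) :: ··a··> u9, ··c··> u11
  u7 = 0 | ((0 + 0) | b.0 + b.(0 + 0)) :: ··b··> u10, ··b··> u11
  u8 = b.0 | ((0 + 0) | 0) :: ··b··> u10
  u9 = b.0 | (0 + 0) :: ··b··> u11
  u10 = 0 | ((0 + 0) | 0) :: (no moves)
  u11 = 0 | (0 + 0) :: (no moves)
LTS(Q): 12 reachable states
  v0 = b.a.b.0 | ((0 + 0) | b.0 + b.(0 + 0)) :: ··b··> v1, ··b··> v2, ··b··> v3
  v1 = a.b.0 | ((0 + 0) | b.0 + b.(0 + 0)) :: ··a··> v4, ··b··> v5, ··b··> v6
  v2 = b.a.b.0 | ((0 + 0) | 0) :: ··b··> v5
  v3 = b.a.b.0 | (0 + 0) :: ··b··> v6
  v4 = b.0 | ((0 + 0) | b.0 + b.(0 + 0)) :: ··b··> v7, ··b··> v8, ··b··> v9
  v5 = a.b.0 | ((0 + 0) | 0) :: ··a··> v8
  v6 = a.b.0 | (0 + 0) :: ··a··> v9
  v7 = 0 | ((0 + 0) | b.0 + b.(0 + 0)) :: ··b··> v10, ··b··> v11
  v8 = b.0 | ((0 + 0) | 0) :: ··b··> v10
  v9 = b.0 | (0 + 0) :: ··b··> v11
  v10 = 0 | ((0 + 0) | 0) :: (no moves)
  v11 = 0 | (0 + 0) :: (no moves)
Partition-refinement fixed point:
  B0 = {u0}
  B1 = {u2, u3}
  B2 = {u5, u6}
  B3 = {u7, u8, u9, v7, v8, v9}
  B4 = {u10, u11, v10, v11}
  B5 = {u1}
  B6 = {u4, v4}
  B7 = {v0}
  B8 = {v1}
  B9 = {v5, v6}
  B10 = {v2, v3}
u0 ∈ B0, v0 ∈ B7 → different blocks

P ≁ Q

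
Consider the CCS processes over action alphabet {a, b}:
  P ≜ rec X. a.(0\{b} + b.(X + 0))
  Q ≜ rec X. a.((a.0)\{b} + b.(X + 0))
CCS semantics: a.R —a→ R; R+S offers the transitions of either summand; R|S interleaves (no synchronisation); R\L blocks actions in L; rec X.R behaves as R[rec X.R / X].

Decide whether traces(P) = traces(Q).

Reachable graph of P (3 states):
  m0 = rec X. a.(0\{b} + b.(X + 0)) has moves =a=> m1
  m1 = 0\{b} + b.((rec X. a.(0\{b} + b.(X + 0))) + 0) has moves =b=> m2
  m2 = (rec X. a.(0\{b} + b.(X + 0))) + 0 has moves =a=> m1
Reachable graph of Q (4 states):
  n0 = rec X. a.((a.0)\{b} + b.(X + 0)) has moves =a=> n1
  n1 = (a.0)\{b} + b.((rec X. a.((a.0)\{b} + b.(X + 0))) + 0) has moves =a=> n2, =b=> n3
  n2 = 0\{b} has moves stopped
  n3 = (rec X. a.((a.0)\{b} + b.(X + 0))) + 0 has moves =a=> n1
Run σ = ⟨aa⟩ on Q: start {n0}
  [1] a ⇒ {n1}
  [2] a ⇒ {n2}
  — Q admits the full trace.
Run σ = ⟨aa⟩ on P: start {m0}
  [1] a ⇒ {m1}
  [2] a ⇒ ∅  — P cannot continue

NO — witness ⟨aa⟩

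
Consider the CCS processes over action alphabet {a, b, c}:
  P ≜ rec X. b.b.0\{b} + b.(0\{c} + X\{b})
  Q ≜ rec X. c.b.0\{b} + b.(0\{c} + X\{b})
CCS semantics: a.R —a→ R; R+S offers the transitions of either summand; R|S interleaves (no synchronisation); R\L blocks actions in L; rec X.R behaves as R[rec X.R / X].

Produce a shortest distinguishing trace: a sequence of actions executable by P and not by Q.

bb

LTS(P): 4 reachable states
  m0 = rec X. b.b.0\{b} + b.(0\{c} + X\{b}) ⊢ ··b··> m1, ··b··> m2
  m1 = 0\{c} + (rec X. b.b.0\{b} + b.(0\{c} + X\{b}))\{b} ⊢ ∅
  m2 = b.0\{b} ⊢ ··b··> m3
  m3 = 0\{b} ⊢ ∅
LTS(Q): 5 reachable states
  n0 = rec X. c.b.0\{b} + b.(0\{c} + X\{b}) ⊢ ··b··> n1, ··c··> n2
  n1 = 0\{c} + (rec X. c.b.0\{b} + b.(0\{c} + X\{b}))\{b} ⊢ ··c··> n3
  n2 = b.0\{b} ⊢ ··b··> n4
  n3 = (b.0\{b})\{b} ⊢ ∅
  n4 = 0\{b} ⊢ ∅
Trace ⟨bb⟩ through P, begin at {m0}:
  [1] b ⇒ {m1, m2}
  [2] b ⇒ {m3}
  — P admits the full trace.
Trace ⟨bb⟩ through Q, begin at {n0}:
  [1] b ⇒ {n1}
  [2] b ⇒ ∅  — Q cannot continue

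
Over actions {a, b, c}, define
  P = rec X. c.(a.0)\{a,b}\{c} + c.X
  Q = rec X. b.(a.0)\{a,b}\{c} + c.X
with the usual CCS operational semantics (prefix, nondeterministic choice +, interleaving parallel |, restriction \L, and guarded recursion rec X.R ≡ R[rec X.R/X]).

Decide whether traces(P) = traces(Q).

NO — witness ⟨b⟩

LTS(P): 2 reachable states
  p0 = rec X. c.(a.0)\{a,b}\{c} + c.X :: =c=> p0, =c=> p1
  p1 = (a.0)\{a,b}\{c} :: ∅
LTS(Q): 2 reachable states
  q0 = rec X. b.(a.0)\{a,b}\{c} + c.X :: =b=> q1, =c=> q0
  q1 = (a.0)\{a,b}\{c} :: ∅
Trace ⟨b⟩ through Q, begin at {q0}:
  after b @ step 1: {q1}
  Q completes σ.
Trace ⟨b⟩ through P, begin at {p0}:
  after b @ step 1: no successor for P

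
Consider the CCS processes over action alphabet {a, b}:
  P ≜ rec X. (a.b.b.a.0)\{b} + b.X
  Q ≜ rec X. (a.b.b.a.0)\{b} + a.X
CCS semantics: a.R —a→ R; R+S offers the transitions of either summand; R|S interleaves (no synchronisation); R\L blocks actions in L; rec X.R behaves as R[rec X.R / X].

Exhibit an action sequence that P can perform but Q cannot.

P's transition system — 2 states:
  s0 = rec X. (a.b.b.a.0)\{b} + b.X | ··a··> s1, ··b··> s0
  s1 = (b.b.a.0)\{b} | stopped
Q's transition system — 2 states:
  t0 = rec X. (a.b.b.a.0)\{b} + a.X | ··a··> t0, ··a··> t1
  t1 = (b.b.a.0)\{b} | stopped
Executing b from P (initial set {s0}):
  step 1 (b): {s0}
  P completes σ.
Executing b from Q (initial set {t0}):
  step 1 (b): ∅ (Q stuck)

b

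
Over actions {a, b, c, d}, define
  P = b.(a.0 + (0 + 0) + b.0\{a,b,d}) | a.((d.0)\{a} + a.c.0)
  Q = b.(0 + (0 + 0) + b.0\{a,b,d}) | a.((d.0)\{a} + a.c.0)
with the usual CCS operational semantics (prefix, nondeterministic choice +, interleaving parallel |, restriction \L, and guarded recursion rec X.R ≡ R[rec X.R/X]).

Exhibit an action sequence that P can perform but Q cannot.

aaba

Reachable graph of P (20 states):
  m0 = b.(a.0 + (0 + 0) + b.0\{a,b,d}) | a.((d.0)\{a} + a.c.0) ⊢ —a→ m1, —b→ m2
  m1 = b.(a.0 + (0 + 0) + b.0\{a,b,d}) | ((d.0)\{a} + a.c.0) ⊢ —a→ m3, —b→ m4, —d→ m5
  m2 = (a.0 + (0 + 0) + b.0\{a,b,d}) | a.((d.0)\{a} + a.c.0) ⊢ —a→ m4, —a→ m6, —b→ m7
  m3 = b.(a.0 + (0 + 0) + b.0\{a,b,d}) | c.0 ⊢ —b→ m8, —c→ m9
  m4 = (a.0 + (0 + 0) + b.0\{a,b,d}) | ((d.0)\{a} + a.c.0) ⊢ —a→ m10, —a→ m8, —b→ m11, —d→ m12
  m5 = b.(a.0 + (0 + 0) + b.0\{a,b,d}) | 0\{a} ⊢ —b→ m12
  m6 = 0 | a.((d.0)\{a} + a.c.0) ⊢ —a→ m10
  m7 = 0\{a,b,d} | a.((d.0)\{a} + a.c.0) ⊢ —a→ m11
  m8 = (a.0 + (0 + 0) + b.0\{a,b,d}) | c.0 ⊢ —a→ m13, —b→ m14, —c→ m15
  m9 = b.(a.0 + (0 + 0) + b.0\{a,b,d}) | 0 ⊢ —b→ m15
  m10 = 0 | ((d.0)\{a} + a.c.0) ⊢ —a→ m13, —d→ m16
  m11 = 0\{a,b,d} | ((d.0)\{a} + a.c.0) ⊢ —a→ m14, —d→ m17
  m12 = (a.0 + (0 + 0) + b.0\{a,b,d}) | 0\{a} ⊢ —a→ m16, —b→ m17
  m13 = 0 | c.0 ⊢ —c→ m18
  m14 = 0\{a,b,d} | c.0 ⊢ —c→ m19
  m15 = (a.0 + (0 + 0) + b.0\{a,b,d}) | 0 ⊢ —a→ m18, —b→ m19
  m16 = 0 | 0\{a} ⊢ stopped
  m17 = 0\{a,b,d} | 0\{a} ⊢ stopped
  m18 = 0 | 0 ⊢ stopped
  m19 = 0\{a,b,d} | 0 ⊢ stopped
Reachable graph of Q (15 states):
  n0 = b.(0 + (0 + 0) + b.0\{a,b,d}) | a.((d.0)\{a} + a.c.0) ⊢ —a→ n1, —b→ n2
  n1 = b.(0 + (0 + 0) + b.0\{a,b,d}) | ((d.0)\{a} + a.c.0) ⊢ —a→ n3, —b→ n4, —d→ n5
  n2 = (0 + (0 + 0) + b.0\{a,b,d}) | a.((d.0)\{a} + a.c.0) ⊢ —a→ n4, —b→ n6
  n3 = b.(0 + (0 + 0) + b.0\{a,b,d}) | c.0 ⊢ —b→ n7, —c→ n8
  n4 = (0 + (0 + 0) + b.0\{a,b,d}) | ((d.0)\{a} + a.c.0) ⊢ —a→ n7, —b→ n9, —d→ n10
  n5 = b.(0 + (0 + 0) + b.0\{a,b,d}) | 0\{a} ⊢ —b→ n10
  n6 = 0\{a,b,d} | a.((d.0)\{a} + a.c.0) ⊢ —a→ n9
  n7 = (0 + (0 + 0) + b.0\{a,b,d}) | c.0 ⊢ —b→ n11, —c→ n12
  n8 = b.(0 + (0 + 0) + b.0\{a,b,d}) | 0 ⊢ —b→ n12
  n9 = 0\{a,b,d} | ((d.0)\{a} + a.c.0) ⊢ —a→ n11, —d→ n13
  n10 = (0 + (0 + 0) + b.0\{a,b,d}) | 0\{a} ⊢ —b→ n13
  n11 = 0\{a,b,d} | c.0 ⊢ —c→ n14
  n12 = (0 + (0 + 0) + b.0\{a,b,d}) | 0 ⊢ —b→ n14
  n13 = 0\{a,b,d} | 0\{a} ⊢ stopped
  n14 = 0\{a,b,d} | 0 ⊢ stopped
Run σ = ⟨aaba⟩ on P: start {m0}
  after a @ step 1: {m1}
  after a @ step 2: {m3}
  after b @ step 3: {m8}
  after a @ step 4: {m13}
  — P admits the full trace.
Run σ = ⟨aaba⟩ on Q: start {n0}
  after a @ step 1: {n1}
  after a @ step 2: {n3}
  after b @ step 3: {n7}
  after a @ step 4: no successor for Q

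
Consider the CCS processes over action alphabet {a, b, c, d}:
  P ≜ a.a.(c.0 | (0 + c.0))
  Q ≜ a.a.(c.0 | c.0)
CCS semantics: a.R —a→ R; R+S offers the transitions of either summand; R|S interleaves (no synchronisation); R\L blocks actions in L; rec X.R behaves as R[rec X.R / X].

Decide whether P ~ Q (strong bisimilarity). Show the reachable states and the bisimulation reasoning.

LTS(P): 6 reachable states
  u0 = a.a.(c.0 | (0 + c.0)) → —a→ u1
  u1 = a.(c.0 | (0 + c.0)) → —a→ u2
  u2 = c.0 | (0 + c.0) → —c→ u3, —c→ u4
  u3 = 0 | (0 + c.0) → —c→ u5
  u4 = c.0 | 0 → —c→ u5
  u5 = 0 | 0 → ·
LTS(Q): 6 reachable states
  v0 = a.a.(c.0 | c.0) → —a→ v1
  v1 = a.(c.0 | c.0) → —a→ v2
  v2 = c.0 | c.0 → —c→ v3, —c→ v4
  v3 = 0 | c.0 → —c→ v5
  v4 = c.0 | 0 → —c→ v5
  v5 = 0 | 0 → ·
Bisimilarity quotient blocks:
  B0 = {u0, v0}
  B1 = {u1, v1}
  B2 = {u2, v2}
  B3 = {u3, u4, v3, v4}
  B4 = {u5, v5}
u0 ∈ B0, v0 ∈ B0 → same block

P ~ Q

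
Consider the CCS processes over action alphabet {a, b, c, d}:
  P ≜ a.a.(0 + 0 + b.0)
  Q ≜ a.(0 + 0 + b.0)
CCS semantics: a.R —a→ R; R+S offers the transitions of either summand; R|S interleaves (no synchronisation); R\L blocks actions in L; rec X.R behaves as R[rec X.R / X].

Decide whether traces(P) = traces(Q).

LTS(P): 4 reachable states
  s0 = a.a.(0 + 0 + b.0) → --a--▸ s1
  s1 = a.(0 + 0 + b.0) → --a--▸ s2
  s2 = 0 + 0 + b.0 → --b--▸ s3
  s3 = 0 → stopped
LTS(Q): 3 reachable states
  t0 = a.(0 + 0 + b.0) → --a--▸ t1
  t1 = 0 + 0 + b.0 → --b--▸ t2
  t2 = 0 → stopped
Executing aa from P (initial set {s0}):
  [1] a ⇒ {s1}
  [2] a ⇒ {s2}
  P completes σ.
Executing aa from Q (initial set {t0}):
  [1] a ⇒ {t1}
  [2] a ⇒ ∅  — Q cannot continue

NO — witness ⟨aa⟩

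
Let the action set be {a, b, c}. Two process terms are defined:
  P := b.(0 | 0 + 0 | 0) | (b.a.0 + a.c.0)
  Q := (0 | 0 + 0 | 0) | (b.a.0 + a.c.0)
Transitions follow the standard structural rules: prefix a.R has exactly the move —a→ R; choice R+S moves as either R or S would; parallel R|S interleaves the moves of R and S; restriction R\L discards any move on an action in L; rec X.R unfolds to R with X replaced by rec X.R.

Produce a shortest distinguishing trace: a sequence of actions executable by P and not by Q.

Reachable graph of P (8 states):
  p0 = b.(0 | 0 + 0 | 0) | (b.a.0 + a.c.0) → =a=> p1, =b=> p2, =b=> p3
  p1 = b.(0 | 0 + 0 | 0) | c.0 → =b=> p4, =c=> p5
  p2 = (0 | 0 + 0 | 0) | (b.a.0 + a.c.0) → =a=> p4, =b=> p6
  p3 = b.(0 | 0 + 0 | 0) | a.0 → =a=> p5, =b=> p6
  p4 = (0 | 0 + 0 | 0) | c.0 → =c=> p7
  p5 = b.(0 | 0 + 0 | 0) | 0 → =b=> p7
  p6 = (0 | 0 + 0 | 0) | a.0 → =a=> p7
  p7 = (0 | 0 + 0 | 0) | 0 → deadlocked
Reachable graph of Q (4 states):
  q0 = (0 | 0 + 0 | 0) | (b.a.0 + a.c.0) → =a=> q1, =b=> q2
  q1 = (0 | 0 + 0 | 0) | c.0 → =c=> q3
  q2 = (0 | 0 + 0 | 0) | a.0 → =a=> q3
  q3 = (0 | 0 + 0 | 0) | 0 → deadlocked
Executing ab from P (initial set {p0}):
  after a @ step 1: {p1}
  after b @ step 2: {p4}
  ✓ P
Executing ab from Q (initial set {q0}):
  after a @ step 1: {q1}
  after b @ step 2: no successor for Q

ab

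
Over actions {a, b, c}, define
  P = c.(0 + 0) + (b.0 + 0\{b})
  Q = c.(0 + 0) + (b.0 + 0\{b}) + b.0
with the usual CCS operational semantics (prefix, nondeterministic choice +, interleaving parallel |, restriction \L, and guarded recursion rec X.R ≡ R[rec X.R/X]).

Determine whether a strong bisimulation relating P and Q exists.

P's transition system — 3 states:
  u0 = c.(0 + 0) + (b.0 + 0\{b}) → =b=> u1, =c=> u2
  u1 = 0 → deadlocked
  u2 = 0 + 0 → deadlocked
Q's transition system — 3 states:
  v0 = c.(0 + 0) + (b.0 + 0\{b}) + b.0 → =b=> v1, =c=> v2
  v1 = 0 → deadlocked
  v2 = 0 + 0 → deadlocked
Bisimilarity quotient blocks:
  B0 = {u0, v0}
  B1 = {u1, u2, v1, v2}
u0 ∈ B0, v0 ∈ B0 → same block

YES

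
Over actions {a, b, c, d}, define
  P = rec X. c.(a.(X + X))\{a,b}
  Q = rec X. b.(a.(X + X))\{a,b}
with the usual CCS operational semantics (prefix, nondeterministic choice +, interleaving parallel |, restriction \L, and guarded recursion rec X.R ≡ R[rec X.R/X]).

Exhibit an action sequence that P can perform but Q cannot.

c

LTS(P): 2 reachable states
  s0 = rec X. c.(a.(X + X))\{a,b} | —c→ s1
  s1 = (a.((rec X. c.(a.(X + X))\{a,b}) + (rec X. c.(a.(X + X))\{a,b})))\{a,b} | deadlocked
LTS(Q): 2 reachable states
  t0 = rec X. b.(a.(X + X))\{a,b} | —b→ t1
  t1 = (a.((rec X. b.(a.(X + X))\{a,b}) + (rec X. b.(a.(X + X))\{a,b})))\{a,b} | deadlocked
Run σ = ⟨c⟩ on P: start {s0}
  after c @ step 1: {s1}
  ✓ P
Run σ = ⟨c⟩ on Q: start {t0}
  after c @ step 1: ∅ (Q stuck)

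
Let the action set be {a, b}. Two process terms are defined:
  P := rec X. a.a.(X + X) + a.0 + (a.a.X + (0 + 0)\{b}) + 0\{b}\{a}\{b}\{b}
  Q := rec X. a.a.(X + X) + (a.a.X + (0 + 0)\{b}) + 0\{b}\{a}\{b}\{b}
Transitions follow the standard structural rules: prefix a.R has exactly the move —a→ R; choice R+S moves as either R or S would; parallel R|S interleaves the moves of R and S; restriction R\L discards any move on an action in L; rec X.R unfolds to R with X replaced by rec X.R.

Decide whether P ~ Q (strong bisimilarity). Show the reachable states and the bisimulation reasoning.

P's transition system — 5 states:
  m0 = rec X. a.a.(X + X) + a.0 + (a.a.X + (0 + 0)\{b}) + 0\{b}\{a}\{b}\{b} | -a-> m1, -a-> m2, -a-> m3
  m1 = 0 | deadlocked
  m2 = a.((rec X. a.a.(X + X) + a.0 + (a.a.X + (0 + 0)\{b}) + 0\{b}\{a}\{b}\{b}) + (rec X. a.a.(X + X) + a.0 + (a.a.X + (0 + 0)\{b}) + 0\{b}\{a}\{b}\{b})) | -a-> m4
  m3 = a.(rec X. a.a.(X + X) + a.0 + (a.a.X + (0 + 0)\{b}) + 0\{b}\{a}\{b}\{b}) | -a-> m0
  m4 = (rec X. a.a.(X + X) + a.0 + (a.a.X + (0 + 0)\{b}) + 0\{b}\{a}\{b}\{b}) + (rec X. a.a.(X + X) + a.0 + (a.a.X + (0 + 0)\{b}) + 0\{b}\{a}\{b}\{b}) | -a-> m1, -a-> m2, -a-> m3
Q's transition system — 4 states:
  n0 = rec X. a.a.(X + X) + (a.a.X + (0 + 0)\{b}) + 0\{b}\{a}\{b}\{b} | -a-> n1, -a-> n2
  n1 = a.((rec X. a.a.(X + X) + (a.a.X + (0 + 0)\{b}) + 0\{b}\{a}\{b}\{b}) + (rec X. a.a.(X + X) + (a.a.X + (0 + 0)\{b}) + 0\{b}\{a}\{b}\{b})) | -a-> n3
  n2 = a.(rec X. a.a.(X + X) + (a.a.X + (0 + 0)\{b}) + 0\{b}\{a}\{b}\{b}) | -a-> n0
  n3 = (rec X. a.a.(X + X) + (a.a.X + (0 + 0)\{b}) + 0\{b}\{a}\{b}\{b}) + (rec X. a.a.(X + X) + (a.a.X + (0 + 0)\{b}) + 0\{b}\{a}\{b}\{b}) | -a-> n1, -a-> n2
Bisimilarity quotient blocks:
  B0 = {m0, m4}
  B1 = {m2, m3}
  B2 = {m1}
  B3 = {n0, n1, n2, n3}
m0 ∈ B0, n0 ∈ B3 → different blocks

P ≁ Q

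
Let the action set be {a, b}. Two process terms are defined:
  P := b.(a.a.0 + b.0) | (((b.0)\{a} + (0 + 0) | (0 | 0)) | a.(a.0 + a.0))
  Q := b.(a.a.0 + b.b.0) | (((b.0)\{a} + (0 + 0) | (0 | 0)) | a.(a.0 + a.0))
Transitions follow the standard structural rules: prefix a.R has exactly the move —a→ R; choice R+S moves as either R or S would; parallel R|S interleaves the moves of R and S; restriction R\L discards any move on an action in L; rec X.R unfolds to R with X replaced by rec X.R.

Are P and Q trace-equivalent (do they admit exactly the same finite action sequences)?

Reachable graph of P (24 states):
  s0 = b.(a.a.0 + b.0) | (((b.0)\{a} + (0 + 0) | (0 | 0)) | a.(a.0 + a.0)) has moves -a-> s1, -b-> s2, -b-> s3
  s1 = b.(a.a.0 + b.0) | (((b.0)\{a} + (0 + 0) | (0 | 0)) | (a.0 + a.0)) has moves -a-> s4, -b-> s5, -b-> s6
  s2 = (a.a.0 + b.0) | (((b.0)\{a} + (0 + 0) | (0 | 0)) | a.(a.0 + a.0)) has moves -a-> s5, -a-> s7, -b-> s8, -b-> s9
  s3 = b.(a.a.0 + b.0) | (0\{a} | a.(a.0 + a.0)) has moves -a-> s6, -b-> s8
  s4 = b.(a.a.0 + b.0) | (((b.0)\{a} + (0 + 0) | (0 | 0)) | 0) has moves -b-> s10, -b-> s11
  s5 = (a.a.0 + b.0) | (((b.0)\{a} + (0 + 0) | (0 | 0)) | (a.0 + a.0)) has moves -a-> s10, -a-> s12, -b-> s13, -b-> s14
  s6 = b.(a.a.0 + b.0) | (0\{a} | (a.0 + a.0)) has moves -a-> s11, -b-> s13
  s7 = a.0 | (((b.0)\{a} + (0 + 0) | (0 | 0)) | a.(a.0 + a.0)) has moves -a-> s12, -a-> s9, -b-> s15
  s8 = (a.a.0 + b.0) | (0\{a} | a.(a.0 + a.0)) has moves -a-> s13, -a-> s15, -b-> s16
  s9 = 0 | (((b.0)\{a} + (0 + 0) | (0 | 0)) | a.(a.0 + a.0)) has moves -a-> s14, -b-> s16
  s10 = (a.a.0 + b.0) | (((b.0)\{a} + (0 + 0) | (0 | 0)) | 0) has moves -a-> s17, -b-> s18, -b-> s19
  s11 = b.(a.a.0 + b.0) | (0\{a} | 0) has moves -b-> s18
  s12 = a.0 | (((b.0)\{a} + (0 + 0) | (0 | 0)) | (a.0 + a.0)) has moves -a-> s14, -a-> s17, -b-> s20
  s13 = (a.a.0 + b.0) | (0\{a} | (a.0 + a.0)) has moves -a-> s18, -a-> s20, -b-> s21
  s14 = 0 | (((b.0)\{a} + (0 + 0) | (0 | 0)) | (a.0 + a.0)) has moves -a-> s19, -b-> s21
  s15 = a.0 | (0\{a} | a.(a.0 + a.0)) has moves -a-> s16, -a-> s20
  s16 = 0 | (0\{a} | a.(a.0 + a.0)) has moves -a-> s21
  s17 = a.0 | (((b.0)\{a} + (0 + 0) | (0 | 0)) | 0) has moves -a-> s19, -b-> s22
  s18 = (a.a.0 + b.0) | (0\{a} | 0) has moves -a-> s22, -b-> s23
  s19 = 0 | (((b.0)\{a} + (0 + 0) | (0 | 0)) | 0) has moves -b-> s23
  s20 = a.0 | (0\{a} | (a.0 + a.0)) has moves -a-> s21, -a-> s22
  s21 = 0 | (0\{a} | (a.0 + a.0)) has moves -a-> s23
  s22 = a.0 | (0\{a} | 0) has moves -a-> s23
  s23 = 0 | (0\{a} | 0) has moves ∅
Reachable graph of Q (30 states):
  t0 = b.(a.a.0 + b.b.0) | (((b.0)\{a} + (0 + 0) | (0 | 0)) | a.(a.0 + a.0)) has moves -a-> t1, -b-> t2, -b-> t3
  t1 = b.(a.a.0 + b.b.0) | (((b.0)\{a} + (0 + 0) | (0 | 0)) | (a.0 + a.0)) has moves -a-> t4, -b-> t5, -b-> t6
  t2 = (a.a.0 + b.b.0) | (((b.0)\{a} + (0 + 0) | (0 | 0)) | a.(a.0 + a.0)) has moves -a-> t5, -a-> t7, -b-> t8, -b-> t9
  t3 = b.(a.a.0 + b.b.0) | (0\{a} | a.(a.0 + a.0)) has moves -a-> t6, -b-> t8
  t4 = b.(a.a.0 + b.b.0) | (((b.0)\{a} + (0 + 0) | (0 | 0)) | 0) has moves -b-> t10, -b-> t11
  t5 = (a.a.0 + b.b.0) | (((b.0)\{a} + (0 + 0) | (0 | 0)) | (a.0 + a.0)) has moves -a-> t10, -a-> t12, -b-> t13, -b-> t14
  t6 = b.(a.a.0 + b.b.0) | (0\{a} | (a.0 + a.0)) has moves -a-> t11, -b-> t13
  t7 = a.0 | (((b.0)\{a} + (0 + 0) | (0 | 0)) | a.(a.0 + a.0)) has moves -a-> t12, -a-> t15, -b-> t16
  t8 = (a.a.0 + b.b.0) | (0\{a} | a.(a.0 + a.0)) has moves -a-> t13, -a-> t16, -b-> t17
  t9 = b.0 | (((b.0)\{a} + (0 + 0) | (0 | 0)) | a.(a.0 + a.0)) has moves -a-> t14, -b-> t15, -b-> t17
  t10 = (a.a.0 + b.b.0) | (((b.0)\{a} + (0 + 0) | (0 | 0)) | 0) has moves -a-> t18, -b-> t19, -b-> t20
  t11 = b.(a.a.0 + b.b.0) | (0\{a} | 0) has moves -b-> t19
  t12 = a.0 | (((b.0)\{a} + (0 + 0) | (0 | 0)) | (a.0 + a.0)) has moves -a-> t18, -a-> t21, -b-> t22
  t13 = (a.a.0 + b.b.0) | (0\{a} | (a.0 + a.0)) has moves -a-> t19, -a-> t22, -b-> t23
  t14 = b.0 | (((b.0)\{a} + (0 + 0) | (0 | 0)) | (a.0 + a.0)) has moves -a-> t20, -b-> t21, -b-> t23
  t15 = 0 | (((b.0)\{a} + (0 + 0) | (0 | 0)) | a.(a.0 + a.0)) has moves -a-> t21, -b-> t24
  t16 = a.0 | (0\{a} | a.(a.0 + a.0)) has moves -a-> t22, -a-> t24
  t17 = b.0 | (0\{a} | a.(a.0 + a.0)) has moves -a-> t23, -b-> t24
  t18 = a.0 | (((b.0)\{a} + (0 + 0) | (0 | 0)) | 0) has moves -a-> t25, -b-> t26
  t19 = (a.a.0 + b.b.0) | (0\{a} | 0) has moves -a-> t26, -b-> t27
  t20 = b.0 | (((b.0)\{a} + (0 + 0) | (0 | 0)) | 0) has moves -b-> t25, -b-> t27
  t21 = 0 | (((b.0)\{a} + (0 + 0) | (0 | 0)) | (a.0 + a.0)) has moves -a-> t25, -b-> t28
  t22 = a.0 | (0\{a} | (a.0 + a.0)) has moves -a-> t26, -a-> t28
  t23 = b.0 | (0\{a} | (a.0 + a.0)) has moves -a-> t27, -b-> t28
  t24 = 0 | (0\{a} | a.(a.0 + a.0)) has moves -a-> t28
  t25 = 0 | (((b.0)\{a} + (0 + 0) | (0 | 0)) | 0) has moves -b-> t29
  t26 = a.0 | (0\{a} | 0) has moves -a-> t29
  t27 = b.0 | (0\{a} | 0) has moves -b-> t29
  t28 = 0 | (0\{a} | (a.0 + a.0)) has moves -a-> t29
  t29 = 0 | (0\{a} | 0) has moves ∅
Run σ = ⟨bbbb⟩ on Q: start {t0}
  [1] b ⇒ {t2, t3}
  [2] b ⇒ {t8, t9}
  [3] b ⇒ {t15, t17}
  [4] b ⇒ {t24}
  — Q admits the full trace.
Run σ = ⟨bbbb⟩ on P: start {s0}
  [1] b ⇒ {s2, s3}
  [2] b ⇒ {s8, s9}
  [3] b ⇒ {s16}
  [4] b ⇒ no successor for P

traces(P) ≠ traces(Q) — witness ⟨bbbb⟩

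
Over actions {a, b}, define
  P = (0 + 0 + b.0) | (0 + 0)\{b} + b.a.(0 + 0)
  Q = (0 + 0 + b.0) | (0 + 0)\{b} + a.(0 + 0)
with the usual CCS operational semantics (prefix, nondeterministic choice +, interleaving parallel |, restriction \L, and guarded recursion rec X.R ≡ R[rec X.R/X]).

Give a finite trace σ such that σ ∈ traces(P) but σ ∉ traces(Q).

ba

P's transition system — 4 states:
  m0 = (0 + 0 + b.0) | (0 + 0)\{b} + b.a.(0 + 0) ⊢ =b=> m1, =b=> m2
  m1 = 0 | (0 + 0)\{b} ⊢ ·
  m2 = a.(0 + 0) ⊢ =a=> m3
  m3 = 0 + 0 ⊢ ·
Q's transition system — 3 states:
  n0 = (0 + 0 + b.0) | (0 + 0)\{b} + a.(0 + 0) ⊢ =a=> n1, =b=> n2
  n1 = 0 + 0 ⊢ ·
  n2 = 0 | (0 + 0)\{b} ⊢ ·
Executing ba from P (initial set {m0}):
  [1] b ⇒ {m1, m2}
  [2] a ⇒ {m3}
  P completes σ.
Executing ba from Q (initial set {n0}):
  [1] b ⇒ {n2}
  [2] a ⇒ ∅  — Q cannot continue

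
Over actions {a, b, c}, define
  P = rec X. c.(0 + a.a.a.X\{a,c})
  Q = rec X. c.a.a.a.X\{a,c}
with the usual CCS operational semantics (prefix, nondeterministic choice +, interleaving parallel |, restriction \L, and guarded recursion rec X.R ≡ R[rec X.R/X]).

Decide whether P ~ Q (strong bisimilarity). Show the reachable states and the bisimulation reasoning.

YES

P's transition system — 5 states:
  u0 = rec X. c.(0 + a.a.a.X\{a,c}) ⊢ =c=> u1
  u1 = 0 + a.a.a.(rec X. c.(0 + a.a.a.X\{a,c}))\{a,c} ⊢ =a=> u2
  u2 = a.a.(rec X. c.(0 + a.a.a.X\{a,c}))\{a,c} ⊢ =a=> u3
  u3 = a.(rec X. c.(0 + a.a.a.X\{a,c}))\{a,c} ⊢ =a=> u4
  u4 = (rec X. c.(0 + a.a.a.X\{a,c}))\{a,c} ⊢ ·
Q's transition system — 5 states:
  v0 = rec X. c.a.a.a.X\{a,c} ⊢ =c=> v1
  v1 = a.a.a.(rec X. c.a.a.a.X\{a,c})\{a,c} ⊢ =a=> v2
  v2 = a.a.(rec X. c.a.a.a.X\{a,c})\{a,c} ⊢ =a=> v3
  v3 = a.(rec X. c.a.a.a.X\{a,c})\{a,c} ⊢ =a=> v4
  v4 = (rec X. c.a.a.a.X\{a,c})\{a,c} ⊢ ·
Partition-refinement fixed point:
  B0 = {u0, v0}
  B1 = {u1, v1}
  B2 = {u2, v2}
  B3 = {u3, v3}
  B4 = {u4, v4}
u0 ∈ B0, v0 ∈ B0 → same block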